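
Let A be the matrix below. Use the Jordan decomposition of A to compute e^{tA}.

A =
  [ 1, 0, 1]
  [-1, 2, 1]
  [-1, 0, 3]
e^{tA} =
  [-t*exp(2*t) + exp(2*t), 0, t*exp(2*t)]
  [-t*exp(2*t), exp(2*t), t*exp(2*t)]
  [-t*exp(2*t), 0, t*exp(2*t) + exp(2*t)]

Strategy: write A = P · J · P⁻¹ where J is a Jordan canonical form, so e^{tA} = P · e^{tJ} · P⁻¹, and e^{tJ} can be computed block-by-block.

A has Jordan form
J =
  [2, 1, 0]
  [0, 2, 0]
  [0, 0, 2]
(up to reordering of blocks).

Per-block formulas:
  For a 1×1 block at λ = 2: exp(t · [2]) = [e^(2t)].
  For a 2×2 Jordan block J_2(2): exp(t · J_2(2)) = e^(2t)·(I + t·N), where N is the 2×2 nilpotent shift.

After assembling e^{tJ} and conjugating by P, we get:

e^{tA} =
  [-t*exp(2*t) + exp(2*t), 0, t*exp(2*t)]
  [-t*exp(2*t), exp(2*t), t*exp(2*t)]
  [-t*exp(2*t), 0, t*exp(2*t) + exp(2*t)]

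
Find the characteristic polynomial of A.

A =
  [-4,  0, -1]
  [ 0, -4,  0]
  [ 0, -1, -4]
x^3 + 12*x^2 + 48*x + 64

Expanding det(x·I − A) (e.g. by cofactor expansion or by noting that A is similar to its Jordan form J, which has the same characteristic polynomial as A) gives
  χ_A(x) = x^3 + 12*x^2 + 48*x + 64
which factors as (x + 4)^3. The eigenvalues (with algebraic multiplicities) are λ = -4 with multiplicity 3.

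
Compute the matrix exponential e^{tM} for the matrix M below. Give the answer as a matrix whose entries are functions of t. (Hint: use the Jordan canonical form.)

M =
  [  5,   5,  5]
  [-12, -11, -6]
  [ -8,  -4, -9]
e^{tM} =
  [10*t*exp(-5*t) + exp(-5*t), 5*t*exp(-5*t), 5*t*exp(-5*t)]
  [-12*t*exp(-5*t), -6*t*exp(-5*t) + exp(-5*t), -6*t*exp(-5*t)]
  [-8*t*exp(-5*t), -4*t*exp(-5*t), -4*t*exp(-5*t) + exp(-5*t)]

Strategy: write M = P · J · P⁻¹ where J is a Jordan canonical form, so e^{tM} = P · e^{tJ} · P⁻¹, and e^{tJ} can be computed block-by-block.

M has Jordan form
J =
  [-5,  1,  0]
  [ 0, -5,  0]
  [ 0,  0, -5]
(up to reordering of blocks).

Per-block formulas:
  For a 2×2 Jordan block J_2(-5): exp(t · J_2(-5)) = e^(-5t)·(I + t·N), where N is the 2×2 nilpotent shift.
  For a 1×1 block at λ = -5: exp(t · [-5]) = [e^(-5t)].

After assembling e^{tJ} and conjugating by P, we get:

e^{tM} =
  [10*t*exp(-5*t) + exp(-5*t), 5*t*exp(-5*t), 5*t*exp(-5*t)]
  [-12*t*exp(-5*t), -6*t*exp(-5*t) + exp(-5*t), -6*t*exp(-5*t)]
  [-8*t*exp(-5*t), -4*t*exp(-5*t), -4*t*exp(-5*t) + exp(-5*t)]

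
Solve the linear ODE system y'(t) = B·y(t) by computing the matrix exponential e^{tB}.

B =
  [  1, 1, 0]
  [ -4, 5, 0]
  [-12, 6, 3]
e^{tB} =
  [-2*t*exp(3*t) + exp(3*t), t*exp(3*t), 0]
  [-4*t*exp(3*t), 2*t*exp(3*t) + exp(3*t), 0]
  [-12*t*exp(3*t), 6*t*exp(3*t), exp(3*t)]

Strategy: write B = P · J · P⁻¹ where J is a Jordan canonical form, so e^{tB} = P · e^{tJ} · P⁻¹, and e^{tJ} can be computed block-by-block.

B has Jordan form
J =
  [3, 1, 0]
  [0, 3, 0]
  [0, 0, 3]
(up to reordering of blocks).

Per-block formulas:
  For a 1×1 block at λ = 3: exp(t · [3]) = [e^(3t)].
  For a 2×2 Jordan block J_2(3): exp(t · J_2(3)) = e^(3t)·(I + t·N), where N is the 2×2 nilpotent shift.

After assembling e^{tJ} and conjugating by P, we get:

e^{tB} =
  [-2*t*exp(3*t) + exp(3*t), t*exp(3*t), 0]
  [-4*t*exp(3*t), 2*t*exp(3*t) + exp(3*t), 0]
  [-12*t*exp(3*t), 6*t*exp(3*t), exp(3*t)]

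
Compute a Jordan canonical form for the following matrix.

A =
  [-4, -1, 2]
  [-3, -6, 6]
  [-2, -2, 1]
J_2(-3) ⊕ J_1(-3)

The characteristic polynomial is
  det(x·I − A) = x^3 + 9*x^2 + 27*x + 27 = (x + 3)^3

Eigenvalues and multiplicities (the geometric multiplicity of λ is n − rank(A − λI), which equals the number of Jordan blocks for λ):
  λ = -3: algebraic multiplicity = 3, geometric multiplicity = 2

Determining the block sizes for each eigenvalue:
  λ = -3: 2 blocks summing to 3 forces exactly one block of size 2 and the rest size 1 → block sizes [2, 1]

Assembling the blocks gives a Jordan form
J =
  [-3,  1,  0]
  [ 0, -3,  0]
  [ 0,  0, -3]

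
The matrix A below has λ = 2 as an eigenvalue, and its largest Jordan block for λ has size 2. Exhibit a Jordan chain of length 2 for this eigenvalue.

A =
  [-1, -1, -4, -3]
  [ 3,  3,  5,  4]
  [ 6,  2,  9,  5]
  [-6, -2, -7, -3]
A Jordan chain for λ = 2 of length 2:
v_1 = (-3, 3, 6, -6)ᵀ
v_2 = (1, 0, 0, 0)ᵀ

Let N = A − (2)·I. We want v_2 with N^2 v_2 = 0 but N^1 v_2 ≠ 0; then v_{j-1} := N · v_j for j = 2, …, 2.

Pick v_2 = (1, 0, 0, 0)ᵀ.
Then v_1 = N · v_2 = (-3, 3, 6, -6)ᵀ.

Sanity check: (A − (2)·I) v_1 = (0, 0, 0, 0)ᵀ = 0. ✓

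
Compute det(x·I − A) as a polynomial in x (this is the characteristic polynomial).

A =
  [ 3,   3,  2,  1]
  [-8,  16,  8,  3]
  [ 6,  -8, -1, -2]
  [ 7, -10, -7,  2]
x^4 - 20*x^3 + 150*x^2 - 500*x + 625

Expanding det(x·I − A) (e.g. by cofactor expansion or by noting that A is similar to its Jordan form J, which has the same characteristic polynomial as A) gives
  χ_A(x) = x^4 - 20*x^3 + 150*x^2 - 500*x + 625
which factors as (x - 5)^4. The eigenvalues (with algebraic multiplicities) are λ = 5 with multiplicity 4.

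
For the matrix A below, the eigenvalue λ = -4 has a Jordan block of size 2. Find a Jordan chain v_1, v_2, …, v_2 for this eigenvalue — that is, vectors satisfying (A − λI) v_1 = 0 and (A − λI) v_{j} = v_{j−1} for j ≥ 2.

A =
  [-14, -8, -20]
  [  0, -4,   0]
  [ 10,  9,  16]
A Jordan chain for λ = -4 of length 2:
v_1 = (-2, 0, 1)ᵀ
v_2 = (1, -1, 0)ᵀ

Let N = A − (-4)·I. We want v_2 with N^2 v_2 = 0 but N^1 v_2 ≠ 0; then v_{j-1} := N · v_j for j = 2, …, 2.

Pick v_2 = (1, -1, 0)ᵀ.
Then v_1 = N · v_2 = (-2, 0, 1)ᵀ.

Sanity check: (A − (-4)·I) v_1 = (0, 0, 0)ᵀ = 0. ✓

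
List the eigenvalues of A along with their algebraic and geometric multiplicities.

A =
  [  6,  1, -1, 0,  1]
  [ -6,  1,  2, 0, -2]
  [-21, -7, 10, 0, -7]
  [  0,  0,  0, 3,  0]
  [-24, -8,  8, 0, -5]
λ = 3: alg = 5, geom = 4

Step 1 — factor the characteristic polynomial to read off the algebraic multiplicities:
  χ_A(x) = (x - 3)^5

Step 2 — compute geometric multiplicities via the rank-nullity identity g(λ) = n − rank(A − λI):
  rank(A − (3)·I) = 1, so dim ker(A − (3)·I) = n − 1 = 4

Summary:
  λ = 3: algebraic multiplicity = 5, geometric multiplicity = 4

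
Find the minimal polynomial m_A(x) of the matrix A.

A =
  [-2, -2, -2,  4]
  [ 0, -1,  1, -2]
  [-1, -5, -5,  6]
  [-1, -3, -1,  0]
x^3 + 6*x^2 + 12*x + 8

The characteristic polynomial is χ_A(x) = (x + 2)^4, so the eigenvalues are known. The minimal polynomial is
  m_A(x) = Π_λ (x − λ)^{k_λ}
where k_λ is the size of the *largest* Jordan block for λ (equivalently, the smallest k with (A − λI)^k v = 0 for every generalised eigenvector v of λ).

  λ = -2: largest Jordan block has size 3, contributing (x + 2)^3

So m_A(x) = (x + 2)^3 = x^3 + 6*x^2 + 12*x + 8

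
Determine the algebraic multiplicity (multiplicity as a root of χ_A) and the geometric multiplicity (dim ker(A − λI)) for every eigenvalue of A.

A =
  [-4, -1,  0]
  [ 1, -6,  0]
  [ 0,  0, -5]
λ = -5: alg = 3, geom = 2

Step 1 — factor the characteristic polynomial to read off the algebraic multiplicities:
  χ_A(x) = (x + 5)^3

Step 2 — compute geometric multiplicities via the rank-nullity identity g(λ) = n − rank(A − λI):
  rank(A − (-5)·I) = 1, so dim ker(A − (-5)·I) = n − 1 = 2

Summary:
  λ = -5: algebraic multiplicity = 3, geometric multiplicity = 2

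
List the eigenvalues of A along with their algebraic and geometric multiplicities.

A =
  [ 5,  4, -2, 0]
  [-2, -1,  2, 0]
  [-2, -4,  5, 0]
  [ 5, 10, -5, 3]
λ = 3: alg = 4, geom = 3

Step 1 — factor the characteristic polynomial to read off the algebraic multiplicities:
  χ_A(x) = (x - 3)^4

Step 2 — compute geometric multiplicities via the rank-nullity identity g(λ) = n − rank(A − λI):
  rank(A − (3)·I) = 1, so dim ker(A − (3)·I) = n − 1 = 3

Summary:
  λ = 3: algebraic multiplicity = 4, geometric multiplicity = 3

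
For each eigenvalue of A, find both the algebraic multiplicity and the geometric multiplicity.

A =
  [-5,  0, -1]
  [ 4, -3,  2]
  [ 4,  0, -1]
λ = -3: alg = 3, geom = 2

Step 1 — factor the characteristic polynomial to read off the algebraic multiplicities:
  χ_A(x) = (x + 3)^3

Step 2 — compute geometric multiplicities via the rank-nullity identity g(λ) = n − rank(A − λI):
  rank(A − (-3)·I) = 1, so dim ker(A − (-3)·I) = n − 1 = 2

Summary:
  λ = -3: algebraic multiplicity = 3, geometric multiplicity = 2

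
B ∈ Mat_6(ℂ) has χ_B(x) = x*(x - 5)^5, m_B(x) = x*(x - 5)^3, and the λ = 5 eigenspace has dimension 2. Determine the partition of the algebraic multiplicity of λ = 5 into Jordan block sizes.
Block sizes for λ = 5: [3, 2]

Step 1 — from the characteristic polynomial, algebraic multiplicity of λ = 5 is 5. From dim ker(B − (5)·I) = 2, there are exactly 2 Jordan blocks for λ = 5.
Step 2 — from the minimal polynomial, the factor (x − 5)^3 tells us the largest block for λ = 5 has size 3.
Step 3 — with total size 5, 2 blocks, and largest block 3, the block sizes (in nonincreasing order) are [3, 2].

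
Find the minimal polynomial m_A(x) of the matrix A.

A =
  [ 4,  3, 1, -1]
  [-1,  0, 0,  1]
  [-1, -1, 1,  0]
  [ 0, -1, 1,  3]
x^2 - 4*x + 4

The characteristic polynomial is χ_A(x) = (x - 2)^4, so the eigenvalues are known. The minimal polynomial is
  m_A(x) = Π_λ (x − λ)^{k_λ}
where k_λ is the size of the *largest* Jordan block for λ (equivalently, the smallest k with (A − λI)^k v = 0 for every generalised eigenvector v of λ).

  λ = 2: largest Jordan block has size 2, contributing (x − 2)^2

So m_A(x) = (x - 2)^2 = x^2 - 4*x + 4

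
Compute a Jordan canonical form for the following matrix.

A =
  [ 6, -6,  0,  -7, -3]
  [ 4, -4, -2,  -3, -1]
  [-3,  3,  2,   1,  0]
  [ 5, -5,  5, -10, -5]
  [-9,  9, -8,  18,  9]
J_1(0) ⊕ J_1(0) ⊕ J_3(1)

The characteristic polynomial is
  det(x·I − A) = x^5 - 3*x^4 + 3*x^3 - x^2 = x^2*(x - 1)^3

Eigenvalues and multiplicities (the geometric multiplicity of λ is n − rank(A − λI), which equals the number of Jordan blocks for λ):
  λ = 0: algebraic multiplicity = 2, geometric multiplicity = 2
  λ = 1: algebraic multiplicity = 3, geometric multiplicity = 1

Determining the block sizes for each eigenvalue:
  λ = 0: gm = am = 2, so every block has size 1 → block sizes [1, 1]
  λ = 1: one block (gm = 1), so the single block has size am = 3 → block sizes [3]

Assembling the blocks gives a Jordan form
J =
  [0, 0, 0, 0, 0]
  [0, 0, 0, 0, 0]
  [0, 0, 1, 1, 0]
  [0, 0, 0, 1, 1]
  [0, 0, 0, 0, 1]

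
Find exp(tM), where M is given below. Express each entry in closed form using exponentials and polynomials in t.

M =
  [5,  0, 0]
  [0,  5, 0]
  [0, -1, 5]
e^{tM} =
  [exp(5*t), 0, 0]
  [0, exp(5*t), 0]
  [0, -t*exp(5*t), exp(5*t)]

Strategy: write M = P · J · P⁻¹ where J is a Jordan canonical form, so e^{tM} = P · e^{tJ} · P⁻¹, and e^{tJ} can be computed block-by-block.

M has Jordan form
J =
  [5, 1, 0]
  [0, 5, 0]
  [0, 0, 5]
(up to reordering of blocks).

Per-block formulas:
  For a 2×2 Jordan block J_2(5): exp(t · J_2(5)) = e^(5t)·(I + t·N), where N is the 2×2 nilpotent shift.
  For a 1×1 block at λ = 5: exp(t · [5]) = [e^(5t)].

After assembling e^{tJ} and conjugating by P, we get:

e^{tM} =
  [exp(5*t), 0, 0]
  [0, exp(5*t), 0]
  [0, -t*exp(5*t), exp(5*t)]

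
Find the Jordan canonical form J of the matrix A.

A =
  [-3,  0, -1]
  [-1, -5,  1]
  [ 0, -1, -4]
J_3(-4)

The characteristic polynomial is
  det(x·I − A) = x^3 + 12*x^2 + 48*x + 64 = (x + 4)^3

Eigenvalues and multiplicities (the geometric multiplicity of λ is n − rank(A − λI), which equals the number of Jordan blocks for λ):
  λ = -4: algebraic multiplicity = 3, geometric multiplicity = 1

Determining the block sizes for each eigenvalue:
  λ = -4: one block (gm = 1), so the single block has size am = 3 → block sizes [3]

Assembling the blocks gives a Jordan form
J =
  [-4,  1,  0]
  [ 0, -4,  1]
  [ 0,  0, -4]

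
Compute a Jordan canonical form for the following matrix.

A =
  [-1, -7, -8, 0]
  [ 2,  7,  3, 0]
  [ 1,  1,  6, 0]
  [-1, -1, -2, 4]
J_3(4) ⊕ J_1(4)

The characteristic polynomial is
  det(x·I − A) = x^4 - 16*x^3 + 96*x^2 - 256*x + 256 = (x - 4)^4

Eigenvalues and multiplicities (the geometric multiplicity of λ is n − rank(A − λI), which equals the number of Jordan blocks for λ):
  λ = 4: algebraic multiplicity = 4, geometric multiplicity = 2

Determining the block sizes for each eigenvalue:
  λ = 4: with am = 4 and gm = 2, the partition is not yet determined (e.g. several partitions of 4 into 2 parts exist). Let N = A − (4)·I. Computing rank(N^1) = 2, rank(N^2) = 1, rank(N^3) = 0; the number of blocks of size ≥ j is rank(N^{j−1}) − rank(N^j), giving [2, 1, 1]. So we have 1 block(s) of size 3, 1 block(s) of size 1 → block sizes [3, 1]

Assembling the blocks gives a Jordan form
J =
  [4, 1, 0, 0]
  [0, 4, 1, 0]
  [0, 0, 4, 0]
  [0, 0, 0, 4]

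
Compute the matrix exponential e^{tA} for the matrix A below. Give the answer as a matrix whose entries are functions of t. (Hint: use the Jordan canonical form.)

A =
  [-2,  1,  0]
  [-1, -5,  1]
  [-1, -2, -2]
e^{tA} =
  [t*exp(-3*t) + exp(-3*t), -t^2*exp(-3*t)/2 + t*exp(-3*t), t^2*exp(-3*t)/2]
  [-t*exp(-3*t), t^2*exp(-3*t)/2 - 2*t*exp(-3*t) + exp(-3*t), -t^2*exp(-3*t)/2 + t*exp(-3*t)]
  [-t*exp(-3*t), t^2*exp(-3*t)/2 - 2*t*exp(-3*t), -t^2*exp(-3*t)/2 + t*exp(-3*t) + exp(-3*t)]

Strategy: write A = P · J · P⁻¹ where J is a Jordan canonical form, so e^{tA} = P · e^{tJ} · P⁻¹, and e^{tJ} can be computed block-by-block.

A has Jordan form
J =
  [-3,  1,  0]
  [ 0, -3,  1]
  [ 0,  0, -3]
(up to reordering of blocks).

Per-block formulas:
  For a 3×3 Jordan block J_3(-3): exp(t · J_3(-3)) = e^(-3t)·(I + t·N + (t^2/2)·N^2), where N is the 3×3 nilpotent shift.

After assembling e^{tJ} and conjugating by P, we get:

e^{tA} =
  [t*exp(-3*t) + exp(-3*t), -t^2*exp(-3*t)/2 + t*exp(-3*t), t^2*exp(-3*t)/2]
  [-t*exp(-3*t), t^2*exp(-3*t)/2 - 2*t*exp(-3*t) + exp(-3*t), -t^2*exp(-3*t)/2 + t*exp(-3*t)]
  [-t*exp(-3*t), t^2*exp(-3*t)/2 - 2*t*exp(-3*t), -t^2*exp(-3*t)/2 + t*exp(-3*t) + exp(-3*t)]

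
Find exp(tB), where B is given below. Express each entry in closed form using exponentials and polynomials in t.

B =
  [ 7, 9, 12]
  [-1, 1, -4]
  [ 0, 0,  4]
e^{tB} =
  [3*t*exp(4*t) + exp(4*t), 9*t*exp(4*t), 12*t*exp(4*t)]
  [-t*exp(4*t), -3*t*exp(4*t) + exp(4*t), -4*t*exp(4*t)]
  [0, 0, exp(4*t)]

Strategy: write B = P · J · P⁻¹ where J is a Jordan canonical form, so e^{tB} = P · e^{tJ} · P⁻¹, and e^{tJ} can be computed block-by-block.

B has Jordan form
J =
  [4, 1, 0]
  [0, 4, 0]
  [0, 0, 4]
(up to reordering of blocks).

Per-block formulas:
  For a 2×2 Jordan block J_2(4): exp(t · J_2(4)) = e^(4t)·(I + t·N), where N is the 2×2 nilpotent shift.
  For a 1×1 block at λ = 4: exp(t · [4]) = [e^(4t)].

After assembling e^{tJ} and conjugating by P, we get:

e^{tB} =
  [3*t*exp(4*t) + exp(4*t), 9*t*exp(4*t), 12*t*exp(4*t)]
  [-t*exp(4*t), -3*t*exp(4*t) + exp(4*t), -4*t*exp(4*t)]
  [0, 0, exp(4*t)]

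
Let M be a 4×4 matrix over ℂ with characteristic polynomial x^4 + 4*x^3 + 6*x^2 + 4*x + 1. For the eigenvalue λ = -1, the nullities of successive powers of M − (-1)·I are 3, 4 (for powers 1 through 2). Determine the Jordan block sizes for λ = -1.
Block sizes for λ = -1: [2, 1, 1]

From the dimensions of kernels of powers, the number of Jordan blocks of size at least j is d_j − d_{j−1} where d_j = dim ker(N^j) (with d_0 = 0). Computing the differences gives [3, 1].
The number of blocks of size exactly k is (#blocks of size ≥ k) − (#blocks of size ≥ k + 1), so the partition is: 2 block(s) of size 1, 1 block(s) of size 2.
In nonincreasing order the block sizes are [2, 1, 1].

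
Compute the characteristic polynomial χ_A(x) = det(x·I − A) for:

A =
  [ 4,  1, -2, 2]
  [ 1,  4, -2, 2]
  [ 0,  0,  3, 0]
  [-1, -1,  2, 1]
x^4 - 12*x^3 + 54*x^2 - 108*x + 81

Expanding det(x·I − A) (e.g. by cofactor expansion or by noting that A is similar to its Jordan form J, which has the same characteristic polynomial as A) gives
  χ_A(x) = x^4 - 12*x^3 + 54*x^2 - 108*x + 81
which factors as (x - 3)^4. The eigenvalues (with algebraic multiplicities) are λ = 3 with multiplicity 4.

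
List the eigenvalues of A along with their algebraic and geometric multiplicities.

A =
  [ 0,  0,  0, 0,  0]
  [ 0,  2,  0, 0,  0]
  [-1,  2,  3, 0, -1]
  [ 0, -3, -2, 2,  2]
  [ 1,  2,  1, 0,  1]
λ = 0: alg = 1, geom = 1; λ = 2: alg = 4, geom = 2

Step 1 — factor the characteristic polynomial to read off the algebraic multiplicities:
  χ_A(x) = x*(x - 2)^4

Step 2 — compute geometric multiplicities via the rank-nullity identity g(λ) = n − rank(A − λI):
  rank(A − (0)·I) = 4, so dim ker(A − (0)·I) = n − 4 = 1
  rank(A − (2)·I) = 3, so dim ker(A − (2)·I) = n − 3 = 2

Summary:
  λ = 0: algebraic multiplicity = 1, geometric multiplicity = 1
  λ = 2: algebraic multiplicity = 4, geometric multiplicity = 2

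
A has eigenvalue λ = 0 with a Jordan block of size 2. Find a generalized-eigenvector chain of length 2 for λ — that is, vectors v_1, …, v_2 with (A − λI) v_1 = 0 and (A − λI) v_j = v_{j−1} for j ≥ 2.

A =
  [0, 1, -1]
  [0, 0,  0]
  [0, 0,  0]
A Jordan chain for λ = 0 of length 2:
v_1 = (1, 0, 0)ᵀ
v_2 = (0, 1, 0)ᵀ

Let N = A − (0)·I. We want v_2 with N^2 v_2 = 0 but N^1 v_2 ≠ 0; then v_{j-1} := N · v_j for j = 2, …, 2.

Pick v_2 = (0, 1, 0)ᵀ.
Then v_1 = N · v_2 = (1, 0, 0)ᵀ.

Sanity check: (A − (0)·I) v_1 = (0, 0, 0)ᵀ = 0. ✓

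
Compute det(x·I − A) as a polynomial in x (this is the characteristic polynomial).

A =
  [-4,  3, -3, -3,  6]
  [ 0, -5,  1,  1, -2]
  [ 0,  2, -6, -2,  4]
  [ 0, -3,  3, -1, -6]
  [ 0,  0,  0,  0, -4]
x^5 + 20*x^4 + 160*x^3 + 640*x^2 + 1280*x + 1024

Expanding det(x·I − A) (e.g. by cofactor expansion or by noting that A is similar to its Jordan form J, which has the same characteristic polynomial as A) gives
  χ_A(x) = x^5 + 20*x^4 + 160*x^3 + 640*x^2 + 1280*x + 1024
which factors as (x + 4)^5. The eigenvalues (with algebraic multiplicities) are λ = -4 with multiplicity 5.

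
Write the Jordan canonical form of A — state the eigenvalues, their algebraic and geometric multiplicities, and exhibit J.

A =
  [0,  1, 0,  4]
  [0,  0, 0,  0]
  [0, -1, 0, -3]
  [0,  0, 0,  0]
J_2(0) ⊕ J_2(0)

The characteristic polynomial is
  det(x·I − A) = x^4

Eigenvalues and multiplicities (the geometric multiplicity of λ is n − rank(A − λI), which equals the number of Jordan blocks for λ):
  λ = 0: algebraic multiplicity = 4, geometric multiplicity = 2

Determining the block sizes for each eigenvalue:
  λ = 0: with am = 4 and gm = 2, the partition is not yet determined (e.g. several partitions of 4 into 2 parts exist). Let N = A − (0)·I. Computing rank(N^1) = 2, rank(N^2) = 0; the number of blocks of size ≥ j is rank(N^{j−1}) − rank(N^j), giving [2, 2]. So we have 2 block(s) of size 2 → block sizes [2, 2]

Assembling the blocks gives a Jordan form
J =
  [0, 1, 0, 0]
  [0, 0, 0, 0]
  [0, 0, 0, 1]
  [0, 0, 0, 0]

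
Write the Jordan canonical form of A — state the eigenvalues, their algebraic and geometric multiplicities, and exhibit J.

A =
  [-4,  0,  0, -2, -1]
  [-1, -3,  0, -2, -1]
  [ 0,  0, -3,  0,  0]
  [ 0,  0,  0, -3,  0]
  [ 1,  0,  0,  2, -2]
J_2(-3) ⊕ J_1(-3) ⊕ J_1(-3) ⊕ J_1(-3)

The characteristic polynomial is
  det(x·I − A) = x^5 + 15*x^4 + 90*x^3 + 270*x^2 + 405*x + 243 = (x + 3)^5

Eigenvalues and multiplicities (the geometric multiplicity of λ is n − rank(A − λI), which equals the number of Jordan blocks for λ):
  λ = -3: algebraic multiplicity = 5, geometric multiplicity = 4

Determining the block sizes for each eigenvalue:
  λ = -3: 4 blocks summing to 5 forces exactly one block of size 2 and the rest size 1 → block sizes [2, 1, 1, 1]

Assembling the blocks gives a Jordan form
J =
  [-3,  1,  0,  0,  0]
  [ 0, -3,  0,  0,  0]
  [ 0,  0, -3,  0,  0]
  [ 0,  0,  0, -3,  0]
  [ 0,  0,  0,  0, -3]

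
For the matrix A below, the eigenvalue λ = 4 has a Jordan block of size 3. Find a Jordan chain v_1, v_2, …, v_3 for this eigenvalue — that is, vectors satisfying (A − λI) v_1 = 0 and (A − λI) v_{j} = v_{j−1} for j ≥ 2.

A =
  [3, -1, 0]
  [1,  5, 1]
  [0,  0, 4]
A Jordan chain for λ = 4 of length 3:
v_1 = (-1, 1, 0)ᵀ
v_2 = (0, 1, 0)ᵀ
v_3 = (0, 0, 1)ᵀ

Let N = A − (4)·I. We want v_3 with N^3 v_3 = 0 but N^2 v_3 ≠ 0; then v_{j-1} := N · v_j for j = 3, …, 2.

Pick v_3 = (0, 0, 1)ᵀ.
Then v_2 = N · v_3 = (0, 1, 0)ᵀ.
Then v_1 = N · v_2 = (-1, 1, 0)ᵀ.

Sanity check: (A − (4)·I) v_1 = (0, 0, 0)ᵀ = 0. ✓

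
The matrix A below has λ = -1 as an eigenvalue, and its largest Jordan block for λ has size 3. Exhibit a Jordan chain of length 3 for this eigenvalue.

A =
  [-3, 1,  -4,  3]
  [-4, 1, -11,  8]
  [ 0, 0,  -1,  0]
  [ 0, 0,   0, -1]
A Jordan chain for λ = -1 of length 3:
v_1 = (-3, -6, 0, 0)ᵀ
v_2 = (-4, -11, 0, 0)ᵀ
v_3 = (0, 0, 1, 0)ᵀ

Let N = A − (-1)·I. We want v_3 with N^3 v_3 = 0 but N^2 v_3 ≠ 0; then v_{j-1} := N · v_j for j = 3, …, 2.

Pick v_3 = (0, 0, 1, 0)ᵀ.
Then v_2 = N · v_3 = (-4, -11, 0, 0)ᵀ.
Then v_1 = N · v_2 = (-3, -6, 0, 0)ᵀ.

Sanity check: (A − (-1)·I) v_1 = (0, 0, 0, 0)ᵀ = 0. ✓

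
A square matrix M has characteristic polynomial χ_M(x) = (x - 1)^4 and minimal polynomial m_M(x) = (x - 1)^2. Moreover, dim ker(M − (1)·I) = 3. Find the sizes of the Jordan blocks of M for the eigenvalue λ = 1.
Block sizes for λ = 1: [2, 1, 1]

Step 1 — from the characteristic polynomial, algebraic multiplicity of λ = 1 is 4. From dim ker(M − (1)·I) = 3, there are exactly 3 Jordan blocks for λ = 1.
Step 2 — from the minimal polynomial, the factor (x − 1)^2 tells us the largest block for λ = 1 has size 2.
Step 3 — with total size 4, 3 blocks, and largest block 2, the block sizes (in nonincreasing order) are [2, 1, 1].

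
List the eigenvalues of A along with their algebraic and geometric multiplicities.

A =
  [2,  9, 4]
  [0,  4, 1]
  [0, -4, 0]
λ = 2: alg = 3, geom = 1

Step 1 — factor the characteristic polynomial to read off the algebraic multiplicities:
  χ_A(x) = (x - 2)^3

Step 2 — compute geometric multiplicities via the rank-nullity identity g(λ) = n − rank(A − λI):
  rank(A − (2)·I) = 2, so dim ker(A − (2)·I) = n − 2 = 1

Summary:
  λ = 2: algebraic multiplicity = 3, geometric multiplicity = 1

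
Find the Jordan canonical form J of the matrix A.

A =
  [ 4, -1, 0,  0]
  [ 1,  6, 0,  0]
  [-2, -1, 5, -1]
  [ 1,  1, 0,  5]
J_2(5) ⊕ J_2(5)

The characteristic polynomial is
  det(x·I − A) = x^4 - 20*x^3 + 150*x^2 - 500*x + 625 = (x - 5)^4

Eigenvalues and multiplicities (the geometric multiplicity of λ is n − rank(A − λI), which equals the number of Jordan blocks for λ):
  λ = 5: algebraic multiplicity = 4, geometric multiplicity = 2

Determining the block sizes for each eigenvalue:
  λ = 5: with am = 4 and gm = 2, the partition is not yet determined (e.g. several partitions of 4 into 2 parts exist). Let N = A − (5)·I. Computing rank(N^1) = 2, rank(N^2) = 0; the number of blocks of size ≥ j is rank(N^{j−1}) − rank(N^j), giving [2, 2]. So we have 2 block(s) of size 2 → block sizes [2, 2]

Assembling the blocks gives a Jordan form
J =
  [5, 1, 0, 0]
  [0, 5, 0, 0]
  [0, 0, 5, 1]
  [0, 0, 0, 5]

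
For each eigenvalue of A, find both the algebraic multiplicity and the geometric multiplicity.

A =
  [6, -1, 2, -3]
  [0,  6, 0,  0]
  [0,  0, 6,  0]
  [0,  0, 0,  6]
λ = 6: alg = 4, geom = 3

Step 1 — factor the characteristic polynomial to read off the algebraic multiplicities:
  χ_A(x) = (x - 6)^4

Step 2 — compute geometric multiplicities via the rank-nullity identity g(λ) = n − rank(A − λI):
  rank(A − (6)·I) = 1, so dim ker(A − (6)·I) = n − 1 = 3

Summary:
  λ = 6: algebraic multiplicity = 4, geometric multiplicity = 3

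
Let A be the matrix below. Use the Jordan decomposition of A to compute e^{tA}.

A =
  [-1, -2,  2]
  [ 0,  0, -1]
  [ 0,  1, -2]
e^{tA} =
  [exp(-t), -2*t*exp(-t), 2*t*exp(-t)]
  [0, t*exp(-t) + exp(-t), -t*exp(-t)]
  [0, t*exp(-t), -t*exp(-t) + exp(-t)]

Strategy: write A = P · J · P⁻¹ where J is a Jordan canonical form, so e^{tA} = P · e^{tJ} · P⁻¹, and e^{tJ} can be computed block-by-block.

A has Jordan form
J =
  [-1,  1,  0]
  [ 0, -1,  0]
  [ 0,  0, -1]
(up to reordering of blocks).

Per-block formulas:
  For a 2×2 Jordan block J_2(-1): exp(t · J_2(-1)) = e^(-1t)·(I + t·N), where N is the 2×2 nilpotent shift.
  For a 1×1 block at λ = -1: exp(t · [-1]) = [e^(-1t)].

After assembling e^{tJ} and conjugating by P, we get:

e^{tA} =
  [exp(-t), -2*t*exp(-t), 2*t*exp(-t)]
  [0, t*exp(-t) + exp(-t), -t*exp(-t)]
  [0, t*exp(-t), -t*exp(-t) + exp(-t)]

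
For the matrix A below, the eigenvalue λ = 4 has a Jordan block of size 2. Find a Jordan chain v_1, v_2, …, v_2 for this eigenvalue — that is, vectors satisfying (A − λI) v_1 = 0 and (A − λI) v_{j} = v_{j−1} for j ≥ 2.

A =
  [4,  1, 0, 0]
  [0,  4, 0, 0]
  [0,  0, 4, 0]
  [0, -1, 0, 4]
A Jordan chain for λ = 4 of length 2:
v_1 = (1, 0, 0, -1)ᵀ
v_2 = (0, 1, 0, 0)ᵀ

Let N = A − (4)·I. We want v_2 with N^2 v_2 = 0 but N^1 v_2 ≠ 0; then v_{j-1} := N · v_j for j = 2, …, 2.

Pick v_2 = (0, 1, 0, 0)ᵀ.
Then v_1 = N · v_2 = (1, 0, 0, -1)ᵀ.

Sanity check: (A − (4)·I) v_1 = (0, 0, 0, 0)ᵀ = 0. ✓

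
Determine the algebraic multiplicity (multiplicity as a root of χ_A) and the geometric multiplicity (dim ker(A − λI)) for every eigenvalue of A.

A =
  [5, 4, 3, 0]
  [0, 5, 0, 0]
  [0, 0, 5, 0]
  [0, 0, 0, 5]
λ = 5: alg = 4, geom = 3

Step 1 — factor the characteristic polynomial to read off the algebraic multiplicities:
  χ_A(x) = (x - 5)^4

Step 2 — compute geometric multiplicities via the rank-nullity identity g(λ) = n − rank(A − λI):
  rank(A − (5)·I) = 1, so dim ker(A − (5)·I) = n − 1 = 3

Summary:
  λ = 5: algebraic multiplicity = 4, geometric multiplicity = 3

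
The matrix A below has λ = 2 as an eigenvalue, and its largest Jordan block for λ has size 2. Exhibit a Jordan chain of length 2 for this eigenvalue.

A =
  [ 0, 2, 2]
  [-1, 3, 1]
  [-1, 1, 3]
A Jordan chain for λ = 2 of length 2:
v_1 = (-2, -1, -1)ᵀ
v_2 = (1, 0, 0)ᵀ

Let N = A − (2)·I. We want v_2 with N^2 v_2 = 0 but N^1 v_2 ≠ 0; then v_{j-1} := N · v_j for j = 2, …, 2.

Pick v_2 = (1, 0, 0)ᵀ.
Then v_1 = N · v_2 = (-2, -1, -1)ᵀ.

Sanity check: (A − (2)·I) v_1 = (0, 0, 0)ᵀ = 0. ✓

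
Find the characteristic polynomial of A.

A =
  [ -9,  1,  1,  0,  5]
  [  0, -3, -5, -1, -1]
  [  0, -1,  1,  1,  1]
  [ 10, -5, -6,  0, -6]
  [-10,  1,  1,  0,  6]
x^5 + 5*x^4 - 5*x^3 - 25*x^2 + 40*x - 16

Expanding det(x·I − A) (e.g. by cofactor expansion or by noting that A is similar to its Jordan form J, which has the same characteristic polynomial as A) gives
  χ_A(x) = x^5 + 5*x^4 - 5*x^3 - 25*x^2 + 40*x - 16
which factors as (x - 1)^3*(x + 4)^2. The eigenvalues (with algebraic multiplicities) are λ = -4 with multiplicity 2, λ = 1 with multiplicity 3.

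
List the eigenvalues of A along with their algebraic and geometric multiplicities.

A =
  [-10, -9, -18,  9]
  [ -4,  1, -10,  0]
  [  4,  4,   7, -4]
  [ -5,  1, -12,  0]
λ = -1: alg = 3, geom = 2; λ = 1: alg = 1, geom = 1

Step 1 — factor the characteristic polynomial to read off the algebraic multiplicities:
  χ_A(x) = (x - 1)*(x + 1)^3

Step 2 — compute geometric multiplicities via the rank-nullity identity g(λ) = n − rank(A − λI):
  rank(A − (-1)·I) = 2, so dim ker(A − (-1)·I) = n − 2 = 2
  rank(A − (1)·I) = 3, so dim ker(A − (1)·I) = n − 3 = 1

Summary:
  λ = -1: algebraic multiplicity = 3, geometric multiplicity = 2
  λ = 1: algebraic multiplicity = 1, geometric multiplicity = 1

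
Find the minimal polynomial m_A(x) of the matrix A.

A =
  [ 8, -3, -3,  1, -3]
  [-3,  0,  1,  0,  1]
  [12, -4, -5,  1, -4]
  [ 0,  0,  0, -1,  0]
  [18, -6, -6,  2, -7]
x^2 + 2*x + 1

The characteristic polynomial is χ_A(x) = (x + 1)^5, so the eigenvalues are known. The minimal polynomial is
  m_A(x) = Π_λ (x − λ)^{k_λ}
where k_λ is the size of the *largest* Jordan block for λ (equivalently, the smallest k with (A − λI)^k v = 0 for every generalised eigenvector v of λ).

  λ = -1: largest Jordan block has size 2, contributing (x + 1)^2

So m_A(x) = (x + 1)^2 = x^2 + 2*x + 1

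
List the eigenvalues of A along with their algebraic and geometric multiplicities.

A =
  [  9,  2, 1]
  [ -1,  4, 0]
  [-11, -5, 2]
λ = 5: alg = 3, geom = 1

Step 1 — factor the characteristic polynomial to read off the algebraic multiplicities:
  χ_A(x) = (x - 5)^3

Step 2 — compute geometric multiplicities via the rank-nullity identity g(λ) = n − rank(A − λI):
  rank(A − (5)·I) = 2, so dim ker(A − (5)·I) = n − 2 = 1

Summary:
  λ = 5: algebraic multiplicity = 3, geometric multiplicity = 1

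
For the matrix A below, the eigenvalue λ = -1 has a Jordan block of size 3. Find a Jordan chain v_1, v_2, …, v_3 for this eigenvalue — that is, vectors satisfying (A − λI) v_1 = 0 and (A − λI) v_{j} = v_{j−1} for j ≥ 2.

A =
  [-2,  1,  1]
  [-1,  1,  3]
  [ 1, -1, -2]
A Jordan chain for λ = -1 of length 3:
v_1 = (1, 2, -1)ᵀ
v_2 = (-1, -1, 1)ᵀ
v_3 = (1, 0, 0)ᵀ

Let N = A − (-1)·I. We want v_3 with N^3 v_3 = 0 but N^2 v_3 ≠ 0; then v_{j-1} := N · v_j for j = 3, …, 2.

Pick v_3 = (1, 0, 0)ᵀ.
Then v_2 = N · v_3 = (-1, -1, 1)ᵀ.
Then v_1 = N · v_2 = (1, 2, -1)ᵀ.

Sanity check: (A − (-1)·I) v_1 = (0, 0, 0)ᵀ = 0. ✓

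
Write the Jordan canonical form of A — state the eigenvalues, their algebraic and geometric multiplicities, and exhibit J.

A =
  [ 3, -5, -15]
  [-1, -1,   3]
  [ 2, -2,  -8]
J_2(-2) ⊕ J_1(-2)

The characteristic polynomial is
  det(x·I − A) = x^3 + 6*x^2 + 12*x + 8 = (x + 2)^3

Eigenvalues and multiplicities (the geometric multiplicity of λ is n − rank(A − λI), which equals the number of Jordan blocks for λ):
  λ = -2: algebraic multiplicity = 3, geometric multiplicity = 2

Determining the block sizes for each eigenvalue:
  λ = -2: 2 blocks summing to 3 forces exactly one block of size 2 and the rest size 1 → block sizes [2, 1]

Assembling the blocks gives a Jordan form
J =
  [-2,  1,  0]
  [ 0, -2,  0]
  [ 0,  0, -2]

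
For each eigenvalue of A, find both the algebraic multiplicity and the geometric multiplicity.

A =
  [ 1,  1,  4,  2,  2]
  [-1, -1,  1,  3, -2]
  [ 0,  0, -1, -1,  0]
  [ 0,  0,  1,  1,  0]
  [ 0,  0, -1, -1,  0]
λ = 0: alg = 5, geom = 3

Step 1 — factor the characteristic polynomial to read off the algebraic multiplicities:
  χ_A(x) = x^5

Step 2 — compute geometric multiplicities via the rank-nullity identity g(λ) = n − rank(A − λI):
  rank(A − (0)·I) = 2, so dim ker(A − (0)·I) = n − 2 = 3

Summary:
  λ = 0: algebraic multiplicity = 5, geometric multiplicity = 3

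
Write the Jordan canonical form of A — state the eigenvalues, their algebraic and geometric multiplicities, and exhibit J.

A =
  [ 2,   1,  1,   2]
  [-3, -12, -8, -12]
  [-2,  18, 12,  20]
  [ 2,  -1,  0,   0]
J_2(-2) ⊕ J_2(3)

The characteristic polynomial is
  det(x·I − A) = x^4 - 2*x^3 - 11*x^2 + 12*x + 36 = (x - 3)^2*(x + 2)^2

Eigenvalues and multiplicities (the geometric multiplicity of λ is n − rank(A − λI), which equals the number of Jordan blocks for λ):
  λ = -2: algebraic multiplicity = 2, geometric multiplicity = 1
  λ = 3: algebraic multiplicity = 2, geometric multiplicity = 1

Determining the block sizes for each eigenvalue:
  λ = -2: one block (gm = 1), so the single block has size am = 2 → block sizes [2]
  λ = 3: one block (gm = 1), so the single block has size am = 2 → block sizes [2]

Assembling the blocks gives a Jordan form
J =
  [-2,  1, 0, 0]
  [ 0, -2, 0, 0]
  [ 0,  0, 3, 1]
  [ 0,  0, 0, 3]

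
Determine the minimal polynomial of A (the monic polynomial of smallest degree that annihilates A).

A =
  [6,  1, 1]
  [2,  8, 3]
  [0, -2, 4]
x^3 - 18*x^2 + 108*x - 216

The characteristic polynomial is χ_A(x) = (x - 6)^3, so the eigenvalues are known. The minimal polynomial is
  m_A(x) = Π_λ (x − λ)^{k_λ}
where k_λ is the size of the *largest* Jordan block for λ (equivalently, the smallest k with (A − λI)^k v = 0 for every generalised eigenvector v of λ).

  λ = 6: largest Jordan block has size 3, contributing (x − 6)^3

So m_A(x) = (x - 6)^3 = x^3 - 18*x^2 + 108*x - 216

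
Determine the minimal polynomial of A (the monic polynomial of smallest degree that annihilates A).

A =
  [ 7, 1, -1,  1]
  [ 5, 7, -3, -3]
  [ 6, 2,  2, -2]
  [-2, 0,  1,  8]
x^3 - 18*x^2 + 108*x - 216

The characteristic polynomial is χ_A(x) = (x - 6)^4, so the eigenvalues are known. The minimal polynomial is
  m_A(x) = Π_λ (x − λ)^{k_λ}
where k_λ is the size of the *largest* Jordan block for λ (equivalently, the smallest k with (A − λI)^k v = 0 for every generalised eigenvector v of λ).

  λ = 6: largest Jordan block has size 3, contributing (x − 6)^3

So m_A(x) = (x - 6)^3 = x^3 - 18*x^2 + 108*x - 216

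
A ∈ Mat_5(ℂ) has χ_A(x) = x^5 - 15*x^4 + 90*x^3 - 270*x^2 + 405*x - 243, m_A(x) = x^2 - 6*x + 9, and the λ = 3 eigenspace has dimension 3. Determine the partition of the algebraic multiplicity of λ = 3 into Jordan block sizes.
Block sizes for λ = 3: [2, 2, 1]

Step 1 — from the characteristic polynomial, algebraic multiplicity of λ = 3 is 5. From dim ker(A − (3)·I) = 3, there are exactly 3 Jordan blocks for λ = 3.
Step 2 — from the minimal polynomial, the factor (x − 3)^2 tells us the largest block for λ = 3 has size 2.
Step 3 — with total size 5, 3 blocks, and largest block 2, the block sizes (in nonincreasing order) are [2, 2, 1].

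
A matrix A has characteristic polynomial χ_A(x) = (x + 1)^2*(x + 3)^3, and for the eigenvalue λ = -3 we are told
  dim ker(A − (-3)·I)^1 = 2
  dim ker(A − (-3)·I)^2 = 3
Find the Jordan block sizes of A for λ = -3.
Block sizes for λ = -3: [2, 1]

From the dimensions of kernels of powers, the number of Jordan blocks of size at least j is d_j − d_{j−1} where d_j = dim ker(N^j) (with d_0 = 0). Computing the differences gives [2, 1].
The number of blocks of size exactly k is (#blocks of size ≥ k) − (#blocks of size ≥ k + 1), so the partition is: 1 block(s) of size 1, 1 block(s) of size 2.
In nonincreasing order the block sizes are [2, 1].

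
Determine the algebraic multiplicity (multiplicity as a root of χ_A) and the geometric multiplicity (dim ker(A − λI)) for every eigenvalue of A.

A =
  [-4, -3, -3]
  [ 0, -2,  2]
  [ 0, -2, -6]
λ = -4: alg = 3, geom = 2

Step 1 — factor the characteristic polynomial to read off the algebraic multiplicities:
  χ_A(x) = (x + 4)^3

Step 2 — compute geometric multiplicities via the rank-nullity identity g(λ) = n − rank(A − λI):
  rank(A − (-4)·I) = 1, so dim ker(A − (-4)·I) = n − 1 = 2

Summary:
  λ = -4: algebraic multiplicity = 3, geometric multiplicity = 2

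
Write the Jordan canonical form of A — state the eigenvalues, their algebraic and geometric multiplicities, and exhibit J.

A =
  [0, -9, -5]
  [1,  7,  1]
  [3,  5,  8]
J_3(5)

The characteristic polynomial is
  det(x·I − A) = x^3 - 15*x^2 + 75*x - 125 = (x - 5)^3

Eigenvalues and multiplicities (the geometric multiplicity of λ is n − rank(A − λI), which equals the number of Jordan blocks for λ):
  λ = 5: algebraic multiplicity = 3, geometric multiplicity = 1

Determining the block sizes for each eigenvalue:
  λ = 5: one block (gm = 1), so the single block has size am = 3 → block sizes [3]

Assembling the blocks gives a Jordan form
J =
  [5, 1, 0]
  [0, 5, 1]
  [0, 0, 5]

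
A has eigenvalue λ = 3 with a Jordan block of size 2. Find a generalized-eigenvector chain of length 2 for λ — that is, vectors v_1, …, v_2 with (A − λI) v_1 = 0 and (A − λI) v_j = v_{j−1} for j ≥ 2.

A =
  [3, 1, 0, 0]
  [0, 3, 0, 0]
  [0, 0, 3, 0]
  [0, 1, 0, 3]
A Jordan chain for λ = 3 of length 2:
v_1 = (1, 0, 0, 1)ᵀ
v_2 = (0, 1, 0, 0)ᵀ

Let N = A − (3)·I. We want v_2 with N^2 v_2 = 0 but N^1 v_2 ≠ 0; then v_{j-1} := N · v_j for j = 2, …, 2.

Pick v_2 = (0, 1, 0, 0)ᵀ.
Then v_1 = N · v_2 = (1, 0, 0, 1)ᵀ.

Sanity check: (A − (3)·I) v_1 = (0, 0, 0, 0)ᵀ = 0. ✓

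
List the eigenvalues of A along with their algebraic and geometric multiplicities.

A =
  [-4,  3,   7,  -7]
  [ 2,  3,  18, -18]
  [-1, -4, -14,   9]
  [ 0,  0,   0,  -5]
λ = -5: alg = 4, geom = 2

Step 1 — factor the characteristic polynomial to read off the algebraic multiplicities:
  χ_A(x) = (x + 5)^4

Step 2 — compute geometric multiplicities via the rank-nullity identity g(λ) = n − rank(A − λI):
  rank(A − (-5)·I) = 2, so dim ker(A − (-5)·I) = n − 2 = 2

Summary:
  λ = -5: algebraic multiplicity = 4, geometric multiplicity = 2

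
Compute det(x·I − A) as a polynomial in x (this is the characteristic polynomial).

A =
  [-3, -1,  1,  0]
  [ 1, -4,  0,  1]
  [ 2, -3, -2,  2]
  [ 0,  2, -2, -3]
x^4 + 12*x^3 + 54*x^2 + 108*x + 81

Expanding det(x·I − A) (e.g. by cofactor expansion or by noting that A is similar to its Jordan form J, which has the same characteristic polynomial as A) gives
  χ_A(x) = x^4 + 12*x^3 + 54*x^2 + 108*x + 81
which factors as (x + 3)^4. The eigenvalues (with algebraic multiplicities) are λ = -3 with multiplicity 4.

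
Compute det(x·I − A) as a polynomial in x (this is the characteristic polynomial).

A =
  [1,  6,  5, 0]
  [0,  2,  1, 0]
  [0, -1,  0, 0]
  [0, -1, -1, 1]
x^4 - 4*x^3 + 6*x^2 - 4*x + 1

Expanding det(x·I − A) (e.g. by cofactor expansion or by noting that A is similar to its Jordan form J, which has the same characteristic polynomial as A) gives
  χ_A(x) = x^4 - 4*x^3 + 6*x^2 - 4*x + 1
which factors as (x - 1)^4. The eigenvalues (with algebraic multiplicities) are λ = 1 with multiplicity 4.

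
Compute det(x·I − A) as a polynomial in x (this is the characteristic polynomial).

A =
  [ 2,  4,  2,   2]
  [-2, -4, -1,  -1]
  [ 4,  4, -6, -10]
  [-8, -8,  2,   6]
x^4 + 2*x^3 - 12*x^2 - 40*x - 32

Expanding det(x·I − A) (e.g. by cofactor expansion or by noting that A is similar to its Jordan form J, which has the same characteristic polynomial as A) gives
  χ_A(x) = x^4 + 2*x^3 - 12*x^2 - 40*x - 32
which factors as (x - 4)*(x + 2)^3. The eigenvalues (with algebraic multiplicities) are λ = -2 with multiplicity 3, λ = 4 with multiplicity 1.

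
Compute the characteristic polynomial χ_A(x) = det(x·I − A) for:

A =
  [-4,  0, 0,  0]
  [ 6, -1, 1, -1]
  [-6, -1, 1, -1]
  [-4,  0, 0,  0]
x^4 + 4*x^3

Expanding det(x·I − A) (e.g. by cofactor expansion or by noting that A is similar to its Jordan form J, which has the same characteristic polynomial as A) gives
  χ_A(x) = x^4 + 4*x^3
which factors as x^3*(x + 4). The eigenvalues (with algebraic multiplicities) are λ = -4 with multiplicity 1, λ = 0 with multiplicity 3.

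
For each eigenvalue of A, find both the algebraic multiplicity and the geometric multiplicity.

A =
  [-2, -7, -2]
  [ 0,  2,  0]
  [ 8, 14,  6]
λ = 2: alg = 3, geom = 2

Step 1 — factor the characteristic polynomial to read off the algebraic multiplicities:
  χ_A(x) = (x - 2)^3

Step 2 — compute geometric multiplicities via the rank-nullity identity g(λ) = n − rank(A − λI):
  rank(A − (2)·I) = 1, so dim ker(A − (2)·I) = n − 1 = 2

Summary:
  λ = 2: algebraic multiplicity = 3, geometric multiplicity = 2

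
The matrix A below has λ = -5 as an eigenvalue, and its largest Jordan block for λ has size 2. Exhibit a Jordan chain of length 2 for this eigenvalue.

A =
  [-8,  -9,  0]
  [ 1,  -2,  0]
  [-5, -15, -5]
A Jordan chain for λ = -5 of length 2:
v_1 = (-3, 1, -5)ᵀ
v_2 = (1, 0, 0)ᵀ

Let N = A − (-5)·I. We want v_2 with N^2 v_2 = 0 but N^1 v_2 ≠ 0; then v_{j-1} := N · v_j for j = 2, …, 2.

Pick v_2 = (1, 0, 0)ᵀ.
Then v_1 = N · v_2 = (-3, 1, -5)ᵀ.

Sanity check: (A − (-5)·I) v_1 = (0, 0, 0)ᵀ = 0. ✓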